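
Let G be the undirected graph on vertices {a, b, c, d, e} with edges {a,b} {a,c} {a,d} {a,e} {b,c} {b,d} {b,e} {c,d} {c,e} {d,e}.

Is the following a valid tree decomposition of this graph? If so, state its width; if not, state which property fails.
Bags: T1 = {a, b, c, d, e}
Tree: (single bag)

Yes; width 4.

Every vertex of G appears in some bag (union = {a, b, c, d, e}); every edge is covered by a bag; and for each vertex v the set of bags containing v is connected in the bag tree. The decomposition is therefore valid. The largest bag has 5 vertices, so the width is 4.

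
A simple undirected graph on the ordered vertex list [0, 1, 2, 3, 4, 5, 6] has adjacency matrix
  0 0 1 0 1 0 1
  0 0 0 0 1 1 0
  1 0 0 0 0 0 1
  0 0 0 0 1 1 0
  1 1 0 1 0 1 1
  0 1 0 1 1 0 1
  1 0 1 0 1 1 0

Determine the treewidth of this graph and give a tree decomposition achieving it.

Treewidth 2.
One optimal decomposition is:
Bags: B1 = {4, 5, 6}  B2 = {0, 4, 6}  B3 = {3, 4, 5}  B4 = {0, 2, 6}  B5 = {1, 4, 5}
Tree: B1–B2, B1–B3, B2–B4, B1–B5

The largest bag has 3 vertices, giving width 2; this decomposition certifies tw(G) ≤ 2. On the other hand G contains the 3-clique {0, 2, 6}. A clique must lie in a single bag of any decomposition, so no decomposition can have width below 2. Combining the bounds, tw(G) = 2.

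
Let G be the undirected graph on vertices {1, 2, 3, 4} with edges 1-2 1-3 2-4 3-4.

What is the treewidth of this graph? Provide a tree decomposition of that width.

Each bag holds 3 vertices, so the decomposition has width 2, which upper-bounds the treewidth. The edges 3–1–2–4–3 form a cycle, so G is not a tree and its treewidth is at least 2. Hence tw(G) = 2 exactly.

Treewidth 2.
One optimal decomposition is:
Bags: B1 = {1, 2, 3}  B2 = {2, 3, 4}
Tree: B1–B2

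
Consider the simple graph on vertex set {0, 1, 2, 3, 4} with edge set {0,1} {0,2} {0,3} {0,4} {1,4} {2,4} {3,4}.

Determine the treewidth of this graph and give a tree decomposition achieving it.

Each bag holds 3 vertices, so the decomposition has width 2, which upper-bounds the treewidth. Conversely, {0, 1, 4} is a clique of size 3, and the vertices of any clique must share a bag in every tree decomposition; so some bag has ≥ 3 vertices and tw(G) ≥ 2. Combining the bounds, tw(G) = 2.

Treewidth 2.
Bags: B1 = {0, 1, 4}  B2 = {0, 2, 4}  B3 = {0, 3, 4}
Tree: B1–B2, B2–B3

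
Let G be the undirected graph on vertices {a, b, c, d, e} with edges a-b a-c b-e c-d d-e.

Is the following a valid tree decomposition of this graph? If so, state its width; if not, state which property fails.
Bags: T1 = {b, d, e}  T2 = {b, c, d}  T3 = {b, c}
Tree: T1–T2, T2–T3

A tree decomposition must satisfy three properties: every vertex lies in some bag; for every edge, both endpoints lie together in some bag; and for every vertex, the bags containing it form a connected subtree. Here vertex a appears in no bag, so the decomposition is invalid.

No — vertex a appears in no bag.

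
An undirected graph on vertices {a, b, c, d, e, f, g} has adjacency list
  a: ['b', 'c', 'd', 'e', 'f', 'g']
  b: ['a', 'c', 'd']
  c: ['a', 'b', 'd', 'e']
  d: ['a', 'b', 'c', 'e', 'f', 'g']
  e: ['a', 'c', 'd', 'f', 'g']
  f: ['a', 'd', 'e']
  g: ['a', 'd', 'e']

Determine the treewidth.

3

A width-3 tree decomposition is:
Bags: B1 = {a, c, d, e}  B2 = {a, b, c, d}  B3 = {a, d, e, f}  B4 = {a, d, e, g}
Tree: B1–B2, B1–B3, B3–B4
The largest bag has 4 vertices, giving width 3; this decomposition certifies tw(G) ≤ 3. On the other hand G contains the 4-clique {a, d, e, g}. A clique must lie in a single bag of any decomposition, so no decomposition can have width below 3. Hence tw(G) = 3 exactly.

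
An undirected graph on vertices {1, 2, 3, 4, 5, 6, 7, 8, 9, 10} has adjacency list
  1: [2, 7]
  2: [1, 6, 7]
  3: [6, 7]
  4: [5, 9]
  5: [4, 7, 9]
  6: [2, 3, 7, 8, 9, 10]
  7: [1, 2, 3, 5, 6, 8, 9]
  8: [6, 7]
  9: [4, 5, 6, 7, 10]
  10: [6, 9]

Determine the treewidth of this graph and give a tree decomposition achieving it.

Each bag holds 3 vertices, so the decomposition has width 2, which upper-bounds the treewidth. On the other hand G contains the 3-clique {6, 9, 10}. A clique must lie in a single bag of any decomposition, so no decomposition can have width below 2. Combining the bounds, tw(G) = 2.

Treewidth 2.
One such decomposition:
Bags: B1 = {6, 7, 9}  B2 = {3, 6, 7}  B3 = {6, 9, 10}  B4 = {2, 6, 7}  B5 = {5, 7, 9}  B6 = {6, 7, 8}  B7 = {4, 5, 9}  B8 = {1, 2, 7}
Tree: B1–B2, B1–B3, B2–B4, B1–B5, B2–B6, B5–B7, B4–B8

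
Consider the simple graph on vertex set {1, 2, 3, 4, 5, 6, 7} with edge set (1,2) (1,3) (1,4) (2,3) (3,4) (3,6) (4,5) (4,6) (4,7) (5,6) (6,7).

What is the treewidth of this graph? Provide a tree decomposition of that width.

Treewidth 2.
Bags: B1 = {3, 4, 6}  B2 = {4, 5, 6}  B3 = {1, 3, 4}  B4 = {4, 6, 7}  B5 = {1, 2, 3}
Tree: B1–B2, B1–B3, B1–B4, B3–B5

Each bag holds 3 vertices, so the decomposition has width 2, which upper-bounds the treewidth. On the other hand G contains the 3-clique {1, 2, 3}. A clique must lie in a single bag of any decomposition, so no decomposition can have width below 2. The upper and lower bounds meet at 2, so that is the treewidth.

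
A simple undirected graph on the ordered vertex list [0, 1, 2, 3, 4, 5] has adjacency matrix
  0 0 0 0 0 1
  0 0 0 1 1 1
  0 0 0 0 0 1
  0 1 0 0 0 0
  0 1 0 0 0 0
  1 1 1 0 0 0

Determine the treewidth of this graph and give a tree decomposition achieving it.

Every bag has size at most 2, so the width is 2 − 1 = 1 and tw(G) ≤ 1. Any graph with an edge has treewidth ≥ 1, and G has the edge 5–1. The upper and lower bounds meet at 1, so that is the treewidth.

Treewidth 1.
Bags: B1 = {1, 5}  B2 = {0, 5}  B3 = {1, 4}  B4 = {2, 5}  B5 = {1, 3}
Tree: B1–B2, B1–B3, B2–B4, B1–B5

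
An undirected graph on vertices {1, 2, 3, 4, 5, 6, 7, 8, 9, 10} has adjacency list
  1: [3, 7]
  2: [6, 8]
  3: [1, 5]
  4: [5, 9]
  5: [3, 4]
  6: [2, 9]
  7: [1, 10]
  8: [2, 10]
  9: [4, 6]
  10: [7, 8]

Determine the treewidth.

A width-2 tree decomposition is:
Bags: B1 = {1, 7, 10}  B2 = {1, 8, 10}  B3 = {1, 2, 8}  B4 = {1, 2, 6}  B5 = {1, 6, 9}  B6 = {1, 4, 9}  B7 = {1, 4, 5}  B8 = {1, 3, 5}
Tree: B1–B2, B2–B3, B3–B4, B4–B5, B5–B6, B6–B7, B7–B8
Each bag holds 3 vertices, so the decomposition has width 2, which upper-bounds the treewidth. Since 1–7–10–8–2–6–9–4–5–3–1 is a cycle in G, G is not acyclic. Forests are exactly the graphs of treewidth ≤ 1, so tw(G) ≥ 2. Combining the bounds, tw(G) = 2.

2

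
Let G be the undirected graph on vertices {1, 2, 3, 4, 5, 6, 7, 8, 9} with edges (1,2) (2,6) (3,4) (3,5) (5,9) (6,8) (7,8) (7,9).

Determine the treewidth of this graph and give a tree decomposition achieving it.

Each bag holds 2 vertices, so the decomposition has width 1, which upper-bounds the treewidth. Any graph with an edge has treewidth ≥ 1, and G has the edge 1–2. Combining the bounds, tw(G) = 1.

Treewidth 1.
One such decomposition:
Bags: B1 = {1, 2}  B2 = {2, 6}  B3 = {6, 8}  B4 = {7, 8}  B5 = {7, 9}  B6 = {5, 9}  B7 = {3, 5}  B8 = {3, 4}
Tree: B1–B2, B2–B3, B3–B4, B4–B5, B5–B6, B6–B7, B7–B8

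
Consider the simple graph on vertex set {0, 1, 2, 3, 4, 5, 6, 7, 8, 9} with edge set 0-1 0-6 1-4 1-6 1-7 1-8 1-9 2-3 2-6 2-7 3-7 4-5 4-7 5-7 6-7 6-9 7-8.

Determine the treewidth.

A width-2 tree decomposition is:
Bags: B1 = {1, 6, 7}  B2 = {1, 4, 7}  B3 = {1, 7, 8}  B4 = {0, 1, 6}  B5 = {1, 6, 9}  B6 = {2, 6, 7}  B7 = {2, 3, 7}  B8 = {4, 5, 7}
Tree: B1–B2, B1–B3, B1–B4, B4–B5, B1–B6, B6–B7, B2–B8
The largest bag has 3 vertices, giving width 2; this decomposition certifies tw(G) ≤ 2. For the lower bound, the 3 vertices {0, 1, 6} are pairwise adjacent, and any tree decomposition puts a clique entirely inside one bag — forcing width ≥ 2. Hence tw(G) = 2 exactly.

2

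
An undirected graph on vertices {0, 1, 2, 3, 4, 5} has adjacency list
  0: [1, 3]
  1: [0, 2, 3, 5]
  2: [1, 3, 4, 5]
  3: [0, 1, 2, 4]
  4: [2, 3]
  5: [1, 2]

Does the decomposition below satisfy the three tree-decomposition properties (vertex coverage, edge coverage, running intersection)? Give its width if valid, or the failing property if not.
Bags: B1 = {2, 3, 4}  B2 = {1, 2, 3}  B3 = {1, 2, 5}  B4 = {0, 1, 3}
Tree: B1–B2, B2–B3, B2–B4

Yes; width 2.

Checking the three conditions: (i) the bags cover all of {0, 1, 2, 3, 4, 5}; (ii) for each edge, some bag contains both endpoints; (iii) the bags containing any fixed vertex form a subtree. All hold, so the decomposition is valid with width 3 − 1 = 2.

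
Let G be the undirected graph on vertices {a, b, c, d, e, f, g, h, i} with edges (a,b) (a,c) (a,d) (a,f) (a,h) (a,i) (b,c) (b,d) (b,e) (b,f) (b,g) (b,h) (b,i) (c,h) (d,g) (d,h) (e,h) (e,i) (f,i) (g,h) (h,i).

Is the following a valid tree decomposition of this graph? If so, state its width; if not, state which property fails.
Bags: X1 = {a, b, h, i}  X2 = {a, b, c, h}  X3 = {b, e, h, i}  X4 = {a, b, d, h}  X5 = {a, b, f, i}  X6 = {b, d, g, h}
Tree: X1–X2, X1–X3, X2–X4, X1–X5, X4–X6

Every vertex of G appears in some bag (union = {a, b, c, d, e, f, g, h, i}); every edge is covered by a bag; and for each vertex v the set of bags containing v is connected in the bag tree. The decomposition is therefore valid. The largest bag has 4 vertices, so the width is 3.

Yes; width 3.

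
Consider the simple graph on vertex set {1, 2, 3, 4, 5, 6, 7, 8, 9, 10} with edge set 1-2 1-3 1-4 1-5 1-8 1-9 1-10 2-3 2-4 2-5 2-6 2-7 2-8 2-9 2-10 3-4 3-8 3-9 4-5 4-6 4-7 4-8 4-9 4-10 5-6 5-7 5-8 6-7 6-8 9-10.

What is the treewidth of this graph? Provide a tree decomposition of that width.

Treewidth 4.
One such decomposition:
Bags: B1 = {1, 2, 3, 4, 8}  B2 = {1, 2, 3, 4, 9}  B3 = {1, 2, 4, 5, 8}  B4 = {1, 2, 4, 9, 10}  B5 = {2, 4, 5, 6, 8}  B6 = {2, 4, 5, 6, 7}
Tree: B1–B2, B1–B3, B2–B4, B3–B5, B5–B6

Every bag has size at most 5, so the width is 5 − 1 = 4 and tw(G) ≤ 4. On the other hand G contains the 5-clique {1, 2, 4, 9, 10}. A clique must lie in a single bag of any decomposition, so no decomposition can have width below 4. Therefore the treewidth is 4.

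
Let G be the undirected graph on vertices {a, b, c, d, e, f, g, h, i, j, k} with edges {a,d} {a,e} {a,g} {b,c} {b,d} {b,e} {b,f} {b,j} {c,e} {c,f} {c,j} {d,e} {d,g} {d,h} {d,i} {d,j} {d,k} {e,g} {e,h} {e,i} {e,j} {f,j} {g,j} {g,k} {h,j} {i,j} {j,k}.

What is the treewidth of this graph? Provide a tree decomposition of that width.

Treewidth 3.
One such decomposition:
Bags: B1 = {b, d, e, j}  B2 = {d, e, i, j}  B3 = {b, c, e, j}  B4 = {b, c, f, j}  B5 = {d, e, g, j}  B6 = {a, d, e, g}  B7 = {d, g, j, k}  B8 = {d, e, h, j}
Tree: B1–B2, B1–B3, B3–B4, B1–B5, B5–B6, B5–B7, B2–B8

The largest bag has 4 vertices, giving width 3; this decomposition certifies tw(G) ≤ 3. On the other hand G contains the 4-clique {d, e, g, j}. A clique must lie in a single bag of any decomposition, so no decomposition can have width below 3. The upper and lower bounds meet at 3, so that is the treewidth.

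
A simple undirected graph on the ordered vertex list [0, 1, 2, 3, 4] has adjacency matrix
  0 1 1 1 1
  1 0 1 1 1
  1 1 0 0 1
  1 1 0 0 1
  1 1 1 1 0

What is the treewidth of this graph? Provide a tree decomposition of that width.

The largest bag has 4 vertices, giving width 3; this decomposition certifies tw(G) ≤ 3. Conversely, {0, 1, 2, 4} is a clique of size 4, and the vertices of any clique must share a bag in every tree decomposition; so some bag has ≥ 4 vertices and tw(G) ≥ 3. Combining the bounds, tw(G) = 3.

Treewidth 3.
One optimal decomposition is:
Bags: B1 = {0, 1, 3, 4}  B2 = {0, 1, 2, 4}
Tree: B1–B2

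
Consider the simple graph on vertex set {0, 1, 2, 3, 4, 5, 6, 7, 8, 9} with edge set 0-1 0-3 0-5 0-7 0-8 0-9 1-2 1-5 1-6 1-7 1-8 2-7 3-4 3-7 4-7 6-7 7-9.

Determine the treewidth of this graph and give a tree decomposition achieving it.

Treewidth 2.
Bags: B1 = {0, 1, 7}  B2 = {1, 2, 7}  B3 = {0, 3, 7}  B4 = {0, 7, 9}  B5 = {0, 1, 8}  B6 = {1, 6, 7}  B7 = {3, 4, 7}  B8 = {0, 1, 5}
Tree: B1–B2, B1–B3, B1–B4, B1–B5, B1–B6, B3–B7, B1–B8

The largest bag has 3 vertices, giving width 2; this decomposition certifies tw(G) ≤ 2. On the other hand G contains the 3-clique {0, 1, 8}. A clique must lie in a single bag of any decomposition, so no decomposition can have width below 2. Hence tw(G) = 2 exactly.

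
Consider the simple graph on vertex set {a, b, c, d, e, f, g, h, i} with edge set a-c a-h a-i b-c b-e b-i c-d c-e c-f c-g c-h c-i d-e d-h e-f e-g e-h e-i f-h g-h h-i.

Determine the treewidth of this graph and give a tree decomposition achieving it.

Every bag has size at most 4, so the width is 4 − 1 = 3 and tw(G) ≤ 3. On the other hand G contains the 4-clique {c, d, e, h}. A clique must lie in a single bag of any decomposition, so no decomposition can have width below 3. The upper and lower bounds meet at 3, so that is the treewidth.

Treewidth 3.
One optimal decomposition is:
Bags: B1 = {c, e, h, i}  B2 = {c, d, e, h}  B3 = {c, e, g, h}  B4 = {a, c, h, i}  B5 = {b, c, e, i}  B6 = {c, e, f, h}
Tree: B1–B2, B2–B3, B1–B4, B1–B5, B3–B6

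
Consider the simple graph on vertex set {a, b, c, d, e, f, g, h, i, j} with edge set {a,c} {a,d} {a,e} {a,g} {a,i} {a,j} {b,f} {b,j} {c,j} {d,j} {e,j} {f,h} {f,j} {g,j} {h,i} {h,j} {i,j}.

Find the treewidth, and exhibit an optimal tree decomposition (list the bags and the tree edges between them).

Every bag has size at most 3, so the width is 3 − 1 = 2 and tw(G) ≤ 2. Conversely, {a, d, j} is a clique of size 3, and the vertices of any clique must share a bag in every tree decomposition; so some bag has ≥ 3 vertices and tw(G) ≥ 2. Hence tw(G) = 2 exactly.

Treewidth 2.
One optimal decomposition is:
Bags: B1 = {a, e, j}  B2 = {a, c, j}  B3 = {a, i, j}  B4 = {a, d, j}  B5 = {h, i, j}  B6 = {f, h, j}  B7 = {a, g, j}  B8 = {b, f, j}
Tree: B1–B2, B1–B3, B1–B4, B3–B5, B5–B6, B2–B7, B6–B8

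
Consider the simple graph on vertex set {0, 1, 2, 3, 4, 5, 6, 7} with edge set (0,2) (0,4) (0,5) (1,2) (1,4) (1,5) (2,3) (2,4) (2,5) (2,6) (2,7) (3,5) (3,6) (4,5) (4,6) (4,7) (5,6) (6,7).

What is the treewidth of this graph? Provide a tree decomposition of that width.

Every bag has size at most 4, so the width is 4 − 1 = 3 and tw(G) ≤ 3. On the other hand G contains the 4-clique {2, 3, 5, 6}. A clique must lie in a single bag of any decomposition, so no decomposition can have width below 3. The upper and lower bounds meet at 3, so that is the treewidth.

Treewidth 3.
One such decomposition:
Bags: B1 = {2, 4, 5, 6}  B2 = {2, 3, 5, 6}  B3 = {2, 4, 6, 7}  B4 = {1, 2, 4, 5}  B5 = {0, 2, 4, 5}
Tree: B1–B2, B1–B3, B1–B4, B4–B5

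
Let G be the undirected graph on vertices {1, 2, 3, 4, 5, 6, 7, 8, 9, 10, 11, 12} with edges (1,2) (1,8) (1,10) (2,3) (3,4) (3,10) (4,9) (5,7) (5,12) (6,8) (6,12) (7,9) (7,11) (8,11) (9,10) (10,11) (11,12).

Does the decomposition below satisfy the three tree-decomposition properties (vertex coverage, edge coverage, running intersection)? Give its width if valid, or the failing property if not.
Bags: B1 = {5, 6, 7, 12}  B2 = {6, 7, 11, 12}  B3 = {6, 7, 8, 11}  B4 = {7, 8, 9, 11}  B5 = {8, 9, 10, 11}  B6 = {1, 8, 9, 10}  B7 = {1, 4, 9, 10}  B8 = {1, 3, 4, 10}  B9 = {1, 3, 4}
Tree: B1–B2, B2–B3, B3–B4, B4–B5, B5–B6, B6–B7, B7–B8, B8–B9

A tree decomposition must satisfy three properties: every vertex lies in some bag; for every edge, both endpoints lie together in some bag; and for every vertex, the bags containing it form a connected subtree. Here vertex 2 appears in no bag, so the decomposition is invalid.

No — vertex 2 appears in no bag.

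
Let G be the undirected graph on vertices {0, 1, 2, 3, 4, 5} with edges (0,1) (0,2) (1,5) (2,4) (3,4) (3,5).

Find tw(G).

2

A width-2 tree decomposition is:
Bags: B1 = {2, 3, 4}  B2 = {0, 2, 3}  B3 = {0, 1, 3}  B4 = {1, 3, 5}
Tree: B1–B2, B2–B3, B3–B4
The largest bag has 3 vertices, giving width 2; this decomposition certifies tw(G) ≤ 2. For the lower bound, G contains the cycle 3–4–2–0–1–5–3, so G is not a forest; only forests have treewidth ≤ 1, hence tw(G) ≥ 2. Combining the bounds, tw(G) = 2.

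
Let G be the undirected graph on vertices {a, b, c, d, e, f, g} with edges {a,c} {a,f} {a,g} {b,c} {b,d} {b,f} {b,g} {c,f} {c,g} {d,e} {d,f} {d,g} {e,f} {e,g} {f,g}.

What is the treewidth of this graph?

3

A width-3 tree decomposition is:
Bags: B1 = {d, e, f, g}  B2 = {b, d, f, g}  B3 = {b, c, f, g}  B4 = {a, c, f, g}
Tree: B1–B2, B2–B3, B3–B4
Each bag holds 4 vertices, so the decomposition has width 3, which upper-bounds the treewidth. Conversely, {d, e, f, g} is a clique of size 4, and the vertices of any clique must share a bag in every tree decomposition; so some bag has ≥ 4 vertices and tw(G) ≥ 3. Combining the bounds, tw(G) = 3.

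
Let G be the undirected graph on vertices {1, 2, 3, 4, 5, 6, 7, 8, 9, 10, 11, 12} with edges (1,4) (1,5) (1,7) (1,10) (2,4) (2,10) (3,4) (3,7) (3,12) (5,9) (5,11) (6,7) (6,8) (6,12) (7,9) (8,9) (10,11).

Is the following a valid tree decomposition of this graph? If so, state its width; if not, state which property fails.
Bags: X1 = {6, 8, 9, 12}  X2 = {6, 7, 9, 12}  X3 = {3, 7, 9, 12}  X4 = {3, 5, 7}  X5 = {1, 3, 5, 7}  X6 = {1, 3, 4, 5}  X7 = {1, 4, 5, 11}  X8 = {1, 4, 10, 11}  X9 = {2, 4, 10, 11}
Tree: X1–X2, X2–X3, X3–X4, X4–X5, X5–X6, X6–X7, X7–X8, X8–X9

No — edge (9,5) lies in no bag.

A tree decomposition must satisfy three properties: every vertex lies in some bag; for every edge, both endpoints lie together in some bag; and for every vertex, the bags containing it form a connected subtree. Here edge (9,5) lies in no bag, so the decomposition is invalid.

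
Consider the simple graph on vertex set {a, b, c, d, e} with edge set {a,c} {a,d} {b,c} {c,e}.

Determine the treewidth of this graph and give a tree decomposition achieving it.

Each bag holds 2 vertices, so the decomposition has width 1, which upper-bounds the treewidth. G has an edge, so its treewidth is at least 1. Therefore the treewidth is 1.

Treewidth 1.
Bags: B1 = {a, c}  B2 = {b, c}  B3 = {a, d}  B4 = {c, e}
Tree: B1–B2, B1–B3, B2–B4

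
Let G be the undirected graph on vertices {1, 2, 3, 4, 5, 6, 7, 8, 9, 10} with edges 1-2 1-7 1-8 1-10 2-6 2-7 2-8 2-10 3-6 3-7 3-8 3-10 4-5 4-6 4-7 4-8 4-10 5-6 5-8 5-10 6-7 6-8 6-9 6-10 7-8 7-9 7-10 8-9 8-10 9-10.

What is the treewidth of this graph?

4

A width-4 tree decomposition is:
Bags: B1 = {4, 6, 7, 8, 10}  B2 = {2, 6, 7, 8, 10}  B3 = {1, 2, 7, 8, 10}  B4 = {4, 5, 6, 8, 10}  B5 = {6, 7, 8, 9, 10}  B6 = {3, 6, 7, 8, 10}
Tree: B1–B2, B2–B3, B1–B4, B1–B5, B1–B6
Each bag holds 5 vertices, so the decomposition has width 4, which upper-bounds the treewidth. On the other hand G contains the 5-clique {1, 2, 7, 8, 10}. A clique must lie in a single bag of any decomposition, so no decomposition can have width below 4. The upper and lower bounds meet at 4, so that is the treewidth.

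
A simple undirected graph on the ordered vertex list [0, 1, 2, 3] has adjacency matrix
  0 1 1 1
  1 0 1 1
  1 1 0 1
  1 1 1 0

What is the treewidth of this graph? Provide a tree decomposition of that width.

Treewidth 3.
Bags: B1 = {0, 1, 2, 3}
Tree: (single bag)

A single bag containing all 4 vertices is trivially a valid decomposition of width 3. Conversely, {0, 1, 2, 3} is a clique of size 4, and the vertices of any clique must share a bag in every tree decomposition; so some bag has ≥ 4 vertices and tw(G) ≥ 3. Therefore the treewidth is 3.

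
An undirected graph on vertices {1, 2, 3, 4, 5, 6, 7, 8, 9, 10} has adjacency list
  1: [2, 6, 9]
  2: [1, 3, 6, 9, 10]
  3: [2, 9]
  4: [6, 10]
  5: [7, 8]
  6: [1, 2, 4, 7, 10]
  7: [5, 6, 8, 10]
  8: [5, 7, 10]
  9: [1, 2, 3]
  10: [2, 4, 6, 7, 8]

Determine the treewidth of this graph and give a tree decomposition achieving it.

Every bag has size at most 3, so the width is 3 − 1 = 2 and tw(G) ≤ 2. On the other hand G contains the 3-clique {1, 2, 9}. A clique must lie in a single bag of any decomposition, so no decomposition can have width below 2. Combining the bounds, tw(G) = 2.

Treewidth 2.
One such decomposition:
Bags: B1 = {4, 6, 10}  B2 = {6, 7, 10}  B3 = {2, 6, 10}  B4 = {7, 8, 10}  B5 = {1, 2, 6}  B6 = {1, 2, 9}  B7 = {2, 3, 9}  B8 = {5, 7, 8}
Tree: B1–B2, B1–B3, B2–B4, B3–B5, B5–B6, B6–B7, B4–B8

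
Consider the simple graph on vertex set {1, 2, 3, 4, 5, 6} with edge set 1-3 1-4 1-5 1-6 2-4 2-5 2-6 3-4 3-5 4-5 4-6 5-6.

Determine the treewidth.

A width-3 tree decomposition is:
Bags: B1 = {1, 4, 5, 6}  B2 = {2, 4, 5, 6}  B3 = {1, 3, 4, 5}
Tree: B1–B2, B1–B3
The largest bag has 4 vertices, giving width 3; this decomposition certifies tw(G) ≤ 3. Conversely, {1, 3, 4, 5} is a clique of size 4, and the vertices of any clique must share a bag in every tree decomposition; so some bag has ≥ 4 vertices and tw(G) ≥ 3. Therefore the treewidth is 3.

3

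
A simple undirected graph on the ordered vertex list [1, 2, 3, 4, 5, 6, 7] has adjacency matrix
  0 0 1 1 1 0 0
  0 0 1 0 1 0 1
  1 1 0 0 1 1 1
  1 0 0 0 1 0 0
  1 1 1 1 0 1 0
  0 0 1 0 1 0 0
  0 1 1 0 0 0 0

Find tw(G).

2

A width-2 tree decomposition is:
Bags: B1 = {2, 3, 5}  B2 = {1, 3, 5}  B3 = {2, 3, 7}  B4 = {3, 5, 6}  B5 = {1, 4, 5}
Tree: B1–B2, B1–B3, B1–B4, B2–B5
The largest bag has 3 vertices, giving width 2; this decomposition certifies tw(G) ≤ 2. On the other hand G contains the 3-clique {1, 3, 5}. A clique must lie in a single bag of any decomposition, so no decomposition can have width below 2. Therefore the treewidth is 2.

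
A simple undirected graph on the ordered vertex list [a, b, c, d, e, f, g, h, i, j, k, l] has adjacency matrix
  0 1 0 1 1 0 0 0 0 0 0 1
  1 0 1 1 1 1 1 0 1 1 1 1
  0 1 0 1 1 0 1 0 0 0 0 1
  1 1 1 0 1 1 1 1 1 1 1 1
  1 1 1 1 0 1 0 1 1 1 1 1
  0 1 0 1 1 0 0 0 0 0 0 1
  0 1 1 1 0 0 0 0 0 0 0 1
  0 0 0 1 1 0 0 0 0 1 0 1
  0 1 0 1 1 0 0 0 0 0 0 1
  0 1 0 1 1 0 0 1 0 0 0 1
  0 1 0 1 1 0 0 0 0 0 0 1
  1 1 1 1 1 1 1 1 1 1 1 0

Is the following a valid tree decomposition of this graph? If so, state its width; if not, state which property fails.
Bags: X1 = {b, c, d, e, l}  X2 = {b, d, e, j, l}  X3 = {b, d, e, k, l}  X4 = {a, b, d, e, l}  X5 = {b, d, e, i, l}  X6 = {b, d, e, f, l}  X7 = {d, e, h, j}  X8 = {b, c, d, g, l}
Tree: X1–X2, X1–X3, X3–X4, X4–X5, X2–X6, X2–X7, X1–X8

No — edge (l,h) lies in no bag.

A tree decomposition must satisfy three properties: every vertex lies in some bag; for every edge, both endpoints lie together in some bag; and for every vertex, the bags containing it form a connected subtree. Here edge (l,h) lies in no bag, so the decomposition is invalid.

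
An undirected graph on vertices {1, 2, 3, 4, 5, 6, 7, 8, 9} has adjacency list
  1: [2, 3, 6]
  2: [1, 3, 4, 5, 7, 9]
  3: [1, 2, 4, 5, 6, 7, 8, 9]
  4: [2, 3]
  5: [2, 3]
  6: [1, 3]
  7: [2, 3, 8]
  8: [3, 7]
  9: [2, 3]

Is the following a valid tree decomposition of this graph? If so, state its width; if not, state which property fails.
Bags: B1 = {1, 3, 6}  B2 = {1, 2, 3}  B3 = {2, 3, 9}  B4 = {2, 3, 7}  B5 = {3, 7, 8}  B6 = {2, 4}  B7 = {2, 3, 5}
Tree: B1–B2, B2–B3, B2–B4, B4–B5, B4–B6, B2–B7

A tree decomposition must satisfy three properties: every vertex lies in some bag; for every edge, both endpoints lie together in some bag; and for every vertex, the bags containing it form a connected subtree. Here edge (3,4) lies in no bag, so the decomposition is invalid.

No — edge (3,4) lies in no bag.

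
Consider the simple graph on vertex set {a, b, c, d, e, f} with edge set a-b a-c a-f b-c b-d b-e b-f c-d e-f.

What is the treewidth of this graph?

2

A width-2 tree decomposition is:
Bags: B1 = {a, b, c}  B2 = {a, b, f}  B3 = {b, c, d}  B4 = {b, e, f}
Tree: B1–B2, B1–B3, B2–B4
Each bag holds 3 vertices, so the decomposition has width 2, which upper-bounds the treewidth. On the other hand G contains the 3-clique {b, c, d}. A clique must lie in a single bag of any decomposition, so no decomposition can have width below 2. Hence tw(G) = 2 exactly.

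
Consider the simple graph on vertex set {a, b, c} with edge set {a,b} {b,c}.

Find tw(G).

1

A width-1 tree decomposition is:
Bags: B1 = {a, b}  B2 = {b, c}
Tree: B1–B2
Every bag has size at most 2, so the width is 2 − 1 = 1 and tw(G) ≤ 1. G has an edge, so its treewidth is at least 1. Therefore the treewidth is 1.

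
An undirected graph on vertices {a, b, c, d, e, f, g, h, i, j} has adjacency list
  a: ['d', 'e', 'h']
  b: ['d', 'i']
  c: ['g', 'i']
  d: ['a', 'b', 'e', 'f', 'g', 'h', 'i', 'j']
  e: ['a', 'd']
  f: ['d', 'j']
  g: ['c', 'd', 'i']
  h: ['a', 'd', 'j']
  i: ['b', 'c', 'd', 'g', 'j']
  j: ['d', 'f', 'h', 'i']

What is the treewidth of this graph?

2

A width-2 tree decomposition is:
Bags: B1 = {d, h, j}  B2 = {d, i, j}  B3 = {d, g, i}  B4 = {c, g, i}  B5 = {b, d, i}  B6 = {d, f, j}  B7 = {a, d, h}  B8 = {a, d, e}
Tree: B1–B2, B2–B3, B3–B4, B2–B5, B2–B6, B1–B7, B7–B8
Every bag has size at most 3, so the width is 3 − 1 = 2 and tw(G) ≤ 2. For the lower bound, the 3 vertices {d, f, j} are pairwise adjacent, and any tree decomposition puts a clique entirely inside one bag — forcing width ≥ 2. Hence tw(G) = 2 exactly.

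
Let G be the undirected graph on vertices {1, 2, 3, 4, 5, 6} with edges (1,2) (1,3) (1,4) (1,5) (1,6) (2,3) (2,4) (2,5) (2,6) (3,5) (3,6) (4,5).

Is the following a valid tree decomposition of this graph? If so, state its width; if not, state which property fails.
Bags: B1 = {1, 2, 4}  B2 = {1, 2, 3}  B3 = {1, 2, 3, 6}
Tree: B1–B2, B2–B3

A tree decomposition must satisfy three properties: every vertex lies in some bag; for every edge, both endpoints lie together in some bag; and for every vertex, the bags containing it form a connected subtree. Here vertex 5 appears in no bag, so the decomposition is invalid.

No — vertex 5 appears in no bag.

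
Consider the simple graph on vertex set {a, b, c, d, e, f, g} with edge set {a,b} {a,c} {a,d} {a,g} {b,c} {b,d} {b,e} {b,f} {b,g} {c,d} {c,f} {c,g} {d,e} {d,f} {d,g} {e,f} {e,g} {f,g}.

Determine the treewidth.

4

A width-4 tree decomposition is:
Bags: B1 = {b, c, d, f, g}  B2 = {a, b, c, d, g}  B3 = {b, d, e, f, g}
Tree: B1–B2, B1–B3
Every bag has size at most 5, so the width is 5 − 1 = 4 and tw(G) ≤ 4. On the other hand G contains the 5-clique {b, d, e, f, g}. A clique must lie in a single bag of any decomposition, so no decomposition can have width below 4. Therefore the treewidth is 4.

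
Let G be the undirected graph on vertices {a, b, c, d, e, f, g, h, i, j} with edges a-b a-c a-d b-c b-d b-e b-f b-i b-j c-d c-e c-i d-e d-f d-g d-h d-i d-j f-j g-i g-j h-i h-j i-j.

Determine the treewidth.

A width-3 tree decomposition is:
Bags: B1 = {d, g, i, j}  B2 = {b, d, i, j}  B3 = {b, c, d, i}  B4 = {a, b, c, d}  B5 = {b, d, f, j}  B6 = {b, c, d, e}  B7 = {d, h, i, j}
Tree: B1–B2, B2–B3, B3–B4, B2–B5, B3–B6, B2–B7
Every bag has size at most 4, so the width is 4 − 1 = 3 and tw(G) ≤ 3. For the lower bound, the 4 vertices {d, g, i, j} are pairwise adjacent, and any tree decomposition puts a clique entirely inside one bag — forcing width ≥ 3. The upper and lower bounds meet at 3, so that is the treewidth.

3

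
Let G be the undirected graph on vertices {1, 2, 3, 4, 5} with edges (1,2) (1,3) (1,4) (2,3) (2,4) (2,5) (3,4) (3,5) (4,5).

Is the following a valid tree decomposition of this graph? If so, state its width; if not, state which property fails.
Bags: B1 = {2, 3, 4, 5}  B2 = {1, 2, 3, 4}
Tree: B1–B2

Yes; width 3.

Checking the three conditions: (i) the bags cover all of {1, 2, 3, 4, 5}; (ii) for each edge, some bag contains both endpoints; (iii) the bags containing any fixed vertex form a subtree. All hold, so the decomposition is valid with width 4 − 1 = 3.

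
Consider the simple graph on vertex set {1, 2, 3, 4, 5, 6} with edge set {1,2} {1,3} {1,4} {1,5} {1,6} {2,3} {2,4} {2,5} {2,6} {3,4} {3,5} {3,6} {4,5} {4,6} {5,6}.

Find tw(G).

A width-5 tree decomposition is:
Bags: B1 = {1, 2, 3, 4, 5, 6}
Tree: (single bag)
A single bag containing all 6 vertices is trivially a valid decomposition of width 5. Conversely, {1, 2, 3, 4, 5, 6} is a clique of size 6, and the vertices of any clique must share a bag in every tree decomposition; so some bag has ≥ 6 vertices and tw(G) ≥ 5. Hence tw(G) = 5 exactly.

5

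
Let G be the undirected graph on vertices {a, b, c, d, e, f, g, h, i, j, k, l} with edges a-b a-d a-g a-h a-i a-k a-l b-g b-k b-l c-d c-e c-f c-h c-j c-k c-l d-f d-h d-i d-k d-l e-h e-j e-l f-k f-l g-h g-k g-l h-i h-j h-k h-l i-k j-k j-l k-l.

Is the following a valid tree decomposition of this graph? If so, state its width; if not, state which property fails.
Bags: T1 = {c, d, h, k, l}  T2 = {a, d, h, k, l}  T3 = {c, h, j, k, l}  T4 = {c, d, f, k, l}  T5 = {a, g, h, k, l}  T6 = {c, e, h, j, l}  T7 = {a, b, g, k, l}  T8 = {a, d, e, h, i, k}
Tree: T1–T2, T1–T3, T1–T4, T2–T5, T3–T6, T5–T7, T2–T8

No — bags containing vertex e are not connected in the tree.

A tree decomposition must satisfy three properties: every vertex lies in some bag; for every edge, both endpoints lie together in some bag; and for every vertex, the bags containing it form a connected subtree. Here bags containing vertex e are not connected in the tree, so the decomposition is invalid.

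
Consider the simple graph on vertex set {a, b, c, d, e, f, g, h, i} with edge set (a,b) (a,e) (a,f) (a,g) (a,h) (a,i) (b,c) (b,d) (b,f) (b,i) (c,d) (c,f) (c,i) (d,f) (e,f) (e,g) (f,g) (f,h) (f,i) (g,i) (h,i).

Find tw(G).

3

A width-3 tree decomposition is:
Bags: B1 = {a, b, f, i}  B2 = {b, c, f, i}  B3 = {a, f, g, i}  B4 = {a, f, h, i}  B5 = {a, e, f, g}  B6 = {b, c, d, f}
Tree: B1–B2, B1–B3, B1–B4, B3–B5, B2–B6
The largest bag has 4 vertices, giving width 3; this decomposition certifies tw(G) ≤ 3. Conversely, {b, c, d, f} is a clique of size 4, and the vertices of any clique must share a bag in every tree decomposition; so some bag has ≥ 4 vertices and tw(G) ≥ 3. Therefore the treewidth is 3.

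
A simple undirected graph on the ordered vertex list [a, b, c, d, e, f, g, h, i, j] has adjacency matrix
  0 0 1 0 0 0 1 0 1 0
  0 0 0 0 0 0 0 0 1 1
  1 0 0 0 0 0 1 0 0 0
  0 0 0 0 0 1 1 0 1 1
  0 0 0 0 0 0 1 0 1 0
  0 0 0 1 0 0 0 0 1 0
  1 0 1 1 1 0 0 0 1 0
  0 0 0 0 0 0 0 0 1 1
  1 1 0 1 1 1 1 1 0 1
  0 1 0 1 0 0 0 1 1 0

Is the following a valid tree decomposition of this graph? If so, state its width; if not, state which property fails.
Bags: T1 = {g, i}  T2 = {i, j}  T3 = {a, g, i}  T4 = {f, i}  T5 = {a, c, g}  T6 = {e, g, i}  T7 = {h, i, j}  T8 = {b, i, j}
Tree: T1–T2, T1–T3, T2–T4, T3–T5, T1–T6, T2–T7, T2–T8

No — vertex d appears in no bag.

A tree decomposition must satisfy three properties: every vertex lies in some bag; for every edge, both endpoints lie together in some bag; and for every vertex, the bags containing it form a connected subtree. Here vertex d appears in no bag, so the decomposition is invalid.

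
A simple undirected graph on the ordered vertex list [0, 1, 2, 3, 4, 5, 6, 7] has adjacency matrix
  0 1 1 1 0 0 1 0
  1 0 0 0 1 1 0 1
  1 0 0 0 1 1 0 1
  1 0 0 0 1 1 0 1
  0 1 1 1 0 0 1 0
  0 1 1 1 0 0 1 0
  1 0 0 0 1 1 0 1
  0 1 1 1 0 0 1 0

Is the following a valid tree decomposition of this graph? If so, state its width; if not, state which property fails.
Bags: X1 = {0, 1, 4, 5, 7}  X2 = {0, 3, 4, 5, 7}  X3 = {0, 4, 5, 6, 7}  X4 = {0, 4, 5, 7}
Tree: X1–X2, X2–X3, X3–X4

A tree decomposition must satisfy three properties: every vertex lies in some bag; for every edge, both endpoints lie together in some bag; and for every vertex, the bags containing it form a connected subtree. Here vertex 2 appears in no bag, so the decomposition is invalid.

No — vertex 2 appears in no bag.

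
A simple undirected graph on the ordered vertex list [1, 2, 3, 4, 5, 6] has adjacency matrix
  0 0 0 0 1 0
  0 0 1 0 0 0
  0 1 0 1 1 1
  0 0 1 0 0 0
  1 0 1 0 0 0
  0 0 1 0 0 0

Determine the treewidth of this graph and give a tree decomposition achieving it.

Treewidth 1.
One optimal decomposition is:
Bags: B1 = {3, 5}  B2 = {3, 6}  B3 = {3, 4}  B4 = {1, 5}  B5 = {2, 3}
Tree: B1–B2, B2–B3, B1–B4, B2–B5

Every bag has size at most 2, so the width is 2 − 1 = 1 and tw(G) ≤ 1. Any graph with an edge has treewidth ≥ 1, and G has the edge 3–5. Therefore the treewidth is 1.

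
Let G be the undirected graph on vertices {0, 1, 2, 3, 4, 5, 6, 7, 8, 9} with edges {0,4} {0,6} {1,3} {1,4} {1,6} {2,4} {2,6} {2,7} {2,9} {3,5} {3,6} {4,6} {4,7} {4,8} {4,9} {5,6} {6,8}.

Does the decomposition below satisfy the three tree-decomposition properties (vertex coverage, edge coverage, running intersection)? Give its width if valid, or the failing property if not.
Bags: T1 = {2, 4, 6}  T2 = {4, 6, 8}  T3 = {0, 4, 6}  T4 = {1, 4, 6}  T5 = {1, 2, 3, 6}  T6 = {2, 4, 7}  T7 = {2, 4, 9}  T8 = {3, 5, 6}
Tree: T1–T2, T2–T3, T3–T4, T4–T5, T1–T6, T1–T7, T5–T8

No — bags containing vertex 2 are not connected in the tree.

A tree decomposition must satisfy three properties: every vertex lies in some bag; for every edge, both endpoints lie together in some bag; and for every vertex, the bags containing it form a connected subtree. Here bags containing vertex 2 are not connected in the tree, so the decomposition is invalid.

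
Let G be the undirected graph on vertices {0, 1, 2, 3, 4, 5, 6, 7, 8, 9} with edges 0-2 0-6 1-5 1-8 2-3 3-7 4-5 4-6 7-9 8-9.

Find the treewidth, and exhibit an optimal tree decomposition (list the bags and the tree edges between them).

Treewidth 2.
One optimal decomposition is:
Bags: B1 = {2, 3, 7}  B2 = {0, 2, 7}  B3 = {0, 6, 7}  B4 = {4, 6, 7}  B5 = {4, 5, 7}  B6 = {1, 5, 7}  B7 = {1, 7, 8}  B8 = {7, 8, 9}
Tree: B1–B2, B2–B3, B3–B4, B4–B5, B5–B6, B6–B7, B7–B8

Every bag has size at most 3, so the width is 3 − 1 = 2 and tw(G) ≤ 2. For the lower bound, G contains the cycle 7–3–2–0–6–4–5–1–8–9–7, so G is not a forest; only forests have treewidth ≤ 1, hence tw(G) ≥ 2. The upper and lower bounds meet at 2, so that is the treewidth.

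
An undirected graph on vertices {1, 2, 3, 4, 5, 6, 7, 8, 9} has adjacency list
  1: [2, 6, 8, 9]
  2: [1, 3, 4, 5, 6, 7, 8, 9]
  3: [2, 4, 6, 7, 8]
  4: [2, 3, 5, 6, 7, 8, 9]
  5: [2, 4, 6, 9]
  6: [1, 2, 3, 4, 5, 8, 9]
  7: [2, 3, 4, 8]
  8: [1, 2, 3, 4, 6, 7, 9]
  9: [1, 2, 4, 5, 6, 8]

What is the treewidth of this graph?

A width-4 tree decomposition is:
Bags: B1 = {2, 4, 6, 8, 9}  B2 = {2, 3, 4, 6, 8}  B3 = {2, 3, 4, 7, 8}  B4 = {2, 4, 5, 6, 9}  B5 = {1, 2, 6, 8, 9}
Tree: B1–B2, B2–B3, B1–B4, B1–B5
Each bag holds 5 vertices, so the decomposition has width 4, which upper-bounds the treewidth. Conversely, {1, 2, 6, 8, 9} is a clique of size 5, and the vertices of any clique must share a bag in every tree decomposition; so some bag has ≥ 5 vertices and tw(G) ≥ 4. Therefore the treewidth is 4.

4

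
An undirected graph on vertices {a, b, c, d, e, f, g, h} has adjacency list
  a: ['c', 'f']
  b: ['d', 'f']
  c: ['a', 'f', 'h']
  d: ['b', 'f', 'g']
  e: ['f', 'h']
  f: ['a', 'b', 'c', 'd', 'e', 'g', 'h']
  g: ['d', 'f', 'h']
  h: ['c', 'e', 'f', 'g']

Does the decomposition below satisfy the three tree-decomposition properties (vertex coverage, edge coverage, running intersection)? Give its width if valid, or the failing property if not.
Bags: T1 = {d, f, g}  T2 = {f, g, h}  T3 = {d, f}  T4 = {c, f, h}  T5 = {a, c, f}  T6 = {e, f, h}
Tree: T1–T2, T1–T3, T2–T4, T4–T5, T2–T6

No — vertex b appears in no bag.

A tree decomposition must satisfy three properties: every vertex lies in some bag; for every edge, both endpoints lie together in some bag; and for every vertex, the bags containing it form a connected subtree. Here vertex b appears in no bag, so the decomposition is invalid.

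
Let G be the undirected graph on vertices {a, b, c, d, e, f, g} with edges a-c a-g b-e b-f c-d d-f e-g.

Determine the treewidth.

A width-2 tree decomposition is:
Bags: B1 = {b, e, f}  B2 = {e, f, g}  B3 = {a, f, g}  B4 = {a, c, f}  B5 = {c, d, f}
Tree: B1–B2, B2–B3, B3–B4, B4–B5
Every bag has size at most 3, so the width is 3 − 1 = 2 and tw(G) ≤ 2. Since f–b–e–g–a–c–d–f is a cycle in G, G is not acyclic. Forests are exactly the graphs of treewidth ≤ 1, so tw(G) ≥ 2. Combining the bounds, tw(G) = 2.

2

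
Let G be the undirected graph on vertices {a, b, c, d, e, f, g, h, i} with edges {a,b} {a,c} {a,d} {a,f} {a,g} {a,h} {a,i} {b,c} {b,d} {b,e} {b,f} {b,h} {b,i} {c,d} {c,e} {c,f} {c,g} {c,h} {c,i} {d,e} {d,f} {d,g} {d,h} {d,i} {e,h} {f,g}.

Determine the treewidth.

4

A width-4 tree decomposition is:
Bags: B1 = {b, c, d, e, h}  B2 = {a, b, c, d, h}  B3 = {a, b, c, d, i}  B4 = {a, b, c, d, f}  B5 = {a, c, d, f, g}
Tree: B1–B2, B2–B3, B3–B4, B4–B5
Each bag holds 5 vertices, so the decomposition has width 4, which upper-bounds the treewidth. For the lower bound, the 5 vertices {a, c, d, f, g} are pairwise adjacent, and any tree decomposition puts a clique entirely inside one bag — forcing width ≥ 4. Therefore the treewidth is 4.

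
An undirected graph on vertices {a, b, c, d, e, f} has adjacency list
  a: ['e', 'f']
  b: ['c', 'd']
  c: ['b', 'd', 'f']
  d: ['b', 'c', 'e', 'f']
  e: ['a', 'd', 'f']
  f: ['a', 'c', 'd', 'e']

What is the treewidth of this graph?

2

A width-2 tree decomposition is:
Bags: B1 = {a, e, f}  B2 = {d, e, f}  B3 = {c, d, f}  B4 = {b, c, d}
Tree: B1–B2, B2–B3, B3–B4
Every bag has size at most 3, so the width is 3 − 1 = 2 and tw(G) ≤ 2. Conversely, {d, e, f} is a clique of size 3, and the vertices of any clique must share a bag in every tree decomposition; so some bag has ≥ 3 vertices and tw(G) ≥ 2. Combining the bounds, tw(G) = 2.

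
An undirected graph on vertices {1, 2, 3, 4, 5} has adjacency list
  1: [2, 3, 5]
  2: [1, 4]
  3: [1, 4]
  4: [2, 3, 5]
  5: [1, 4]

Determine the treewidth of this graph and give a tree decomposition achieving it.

The largest bag has 3 vertices, giving width 2; this decomposition certifies tw(G) ≤ 2. Since 1–3–4–5–1 is a cycle in G, G is not acyclic. Forests are exactly the graphs of treewidth ≤ 1, so tw(G) ≥ 2. Hence tw(G) = 2 exactly.

Treewidth 2.
One such decomposition:
Bags: B1 = {1, 3, 4}  B2 = {1, 4, 5}  B3 = {1, 2, 4}
Tree: B1–B2, B2–B3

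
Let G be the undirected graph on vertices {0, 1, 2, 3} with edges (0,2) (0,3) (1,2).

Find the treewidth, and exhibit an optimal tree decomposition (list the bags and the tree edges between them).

Treewidth 1.
Bags: B1 = {1, 2}  B2 = {0, 2}  B3 = {0, 3}
Tree: B1–B2, B2–B3

Each bag holds 2 vertices, so the decomposition has width 1, which upper-bounds the treewidth. Since G has at least one edge (e.g. 1–2), it is not an edgeless graph, so tw(G) ≥ 1. Combining the bounds, tw(G) = 1.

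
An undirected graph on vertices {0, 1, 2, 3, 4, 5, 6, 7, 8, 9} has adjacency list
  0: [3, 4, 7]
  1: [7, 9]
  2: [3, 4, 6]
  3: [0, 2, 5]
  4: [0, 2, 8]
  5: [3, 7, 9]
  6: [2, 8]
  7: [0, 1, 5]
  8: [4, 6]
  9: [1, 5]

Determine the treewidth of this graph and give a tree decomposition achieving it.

Each bag holds 3 vertices, so the decomposition has width 2, which upper-bounds the treewidth. Since 6–8–4–2–6 is a cycle in G, G is not acyclic. Forests are exactly the graphs of treewidth ≤ 1, so tw(G) ≥ 2. Therefore the treewidth is 2.

Treewidth 2.
One optimal decomposition is:
Bags: B1 = {2, 6, 8}  B2 = {2, 4, 8}  B3 = {2, 3, 4}  B4 = {0, 3, 4}  B5 = {0, 3, 5}  B6 = {0, 5, 7}  B7 = {5, 7, 9}  B8 = {1, 7, 9}
Tree: B1–B2, B2–B3, B3–B4, B4–B5, B5–B6, B6–B7, B7–B8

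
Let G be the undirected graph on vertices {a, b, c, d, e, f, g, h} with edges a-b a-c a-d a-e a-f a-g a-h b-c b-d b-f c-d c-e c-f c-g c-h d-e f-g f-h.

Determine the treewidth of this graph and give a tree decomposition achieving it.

Every bag has size at most 4, so the width is 4 − 1 = 3 and tw(G) ≤ 3. For the lower bound, the 4 vertices {a, c, d, e} are pairwise adjacent, and any tree decomposition puts a clique entirely inside one bag — forcing width ≥ 3. Therefore the treewidth is 3.

Treewidth 3.
One such decomposition:
Bags: B1 = {a, b, c, d}  B2 = {a, c, d, e}  B3 = {a, b, c, f}  B4 = {a, c, f, g}  B5 = {a, c, f, h}
Tree: B1–B2, B1–B3, B3–B4, B3–B5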